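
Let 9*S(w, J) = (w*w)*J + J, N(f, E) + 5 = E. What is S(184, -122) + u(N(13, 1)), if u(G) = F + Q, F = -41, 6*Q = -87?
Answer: -8262107/18 ≈ -4.5901e+5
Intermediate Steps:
Q = -29/2 (Q = (⅙)*(-87) = -29/2 ≈ -14.500)
N(f, E) = -5 + E
u(G) = -111/2 (u(G) = -41 - 29/2 = -111/2)
S(w, J) = J/9 + J*w²/9 (S(w, J) = ((w*w)*J + J)/9 = (w²*J + J)/9 = (J*w² + J)/9 = (J + J*w²)/9 = J/9 + J*w²/9)
S(184, -122) + u(N(13, 1)) = (⅑)*(-122)*(1 + 184²) - 111/2 = (⅑)*(-122)*(1 + 33856) - 111/2 = (⅑)*(-122)*33857 - 111/2 = -4130554/9 - 111/2 = -8262107/18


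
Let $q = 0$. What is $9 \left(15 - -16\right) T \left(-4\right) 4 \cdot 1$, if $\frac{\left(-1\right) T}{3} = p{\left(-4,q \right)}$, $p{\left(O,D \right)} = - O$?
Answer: $53568$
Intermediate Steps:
$T = -12$ ($T = - 3 \left(\left(-1\right) \left(-4\right)\right) = \left(-3\right) 4 = -12$)
$9 \left(15 - -16\right) T \left(-4\right) 4 \cdot 1 = 9 \left(15 - -16\right) \left(- 12 \left(-4\right) 4 \cdot 1\right) = 9 \left(15 + 16\right) \left(- 12 \left(\left(-16\right) 1\right)\right) = 9 \cdot 31 \left(\left(-12\right) \left(-16\right)\right) = 279 \cdot 192 = 53568$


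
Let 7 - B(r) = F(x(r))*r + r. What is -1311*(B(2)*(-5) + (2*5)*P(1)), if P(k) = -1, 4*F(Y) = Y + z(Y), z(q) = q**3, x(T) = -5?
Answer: 471960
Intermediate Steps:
F(Y) = Y/4 + Y**3/4 (F(Y) = (Y + Y**3)/4 = Y/4 + Y**3/4)
B(r) = 7 + 63*r/2 (B(r) = 7 - (((1/4)*(-5)*(1 + (-5)**2))*r + r) = 7 - (((1/4)*(-5)*(1 + 25))*r + r) = 7 - (((1/4)*(-5)*26)*r + r) = 7 - (-65*r/2 + r) = 7 - (-63)*r/2 = 7 + 63*r/2)
-1311*(B(2)*(-5) + (2*5)*P(1)) = -1311*((7 + (63/2)*2)*(-5) + (2*5)*(-1)) = -1311*((7 + 63)*(-5) + 10*(-1)) = -1311*(70*(-5) - 10) = -1311*(-350 - 10) = -1311*(-360) = 471960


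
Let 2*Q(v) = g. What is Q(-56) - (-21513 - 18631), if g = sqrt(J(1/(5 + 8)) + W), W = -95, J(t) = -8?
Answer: 40144 + I*sqrt(103)/2 ≈ 40144.0 + 5.0744*I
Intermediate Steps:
g = I*sqrt(103) (g = sqrt(-8 - 95) = sqrt(-103) = I*sqrt(103) ≈ 10.149*I)
Q(v) = I*sqrt(103)/2 (Q(v) = (I*sqrt(103))/2 = I*sqrt(103)/2)
Q(-56) - (-21513 - 18631) = I*sqrt(103)/2 - (-21513 - 18631) = I*sqrt(103)/2 - 1*(-40144) = I*sqrt(103)/2 + 40144 = 40144 + I*sqrt(103)/2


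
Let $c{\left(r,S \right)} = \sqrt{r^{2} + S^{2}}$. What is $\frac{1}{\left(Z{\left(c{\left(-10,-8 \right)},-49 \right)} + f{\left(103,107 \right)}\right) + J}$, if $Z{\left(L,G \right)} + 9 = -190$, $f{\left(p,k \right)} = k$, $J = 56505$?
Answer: $\frac{1}{56413} \approx 1.7726 \cdot 10^{-5}$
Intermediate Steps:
$c{\left(r,S \right)} = \sqrt{S^{2} + r^{2}}$
$Z{\left(L,G \right)} = -199$ ($Z{\left(L,G \right)} = -9 - 190 = -199$)
$\frac{1}{\left(Z{\left(c{\left(-10,-8 \right)},-49 \right)} + f{\left(103,107 \right)}\right) + J} = \frac{1}{\left(-199 + 107\right) + 56505} = \frac{1}{-92 + 56505} = \frac{1}{56413}$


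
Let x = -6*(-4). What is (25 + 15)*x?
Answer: 960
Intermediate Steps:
x = 24
(25 + 15)*x = (25 + 15)*24 = 40*24 = 960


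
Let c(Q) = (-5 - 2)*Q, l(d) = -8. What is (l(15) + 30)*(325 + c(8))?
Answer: 5918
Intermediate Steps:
c(Q) = -7*Q
(l(15) + 30)*(325 + c(8)) = (-8 + 30)*(325 - 7*8) = 22*(325 - 56) = 22*269 = 5918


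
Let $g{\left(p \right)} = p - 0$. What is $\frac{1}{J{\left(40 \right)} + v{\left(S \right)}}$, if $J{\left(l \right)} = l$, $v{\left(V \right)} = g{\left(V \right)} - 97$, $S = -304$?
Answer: $- \frac{1}{361} \approx -0.0027701$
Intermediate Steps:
$g{\left(p \right)} = p$ ($g{\left(p \right)} = p + 0 = p$)
$v{\left(V \right)} = -97 + V$ ($v{\left(V \right)} = V - 97 = -97 + V$)
$\frac{1}{J{\left(40 \right)} + v{\left(S \right)}} = \frac{1}{40 - 401} = \frac{1}{-361} = - \frac{1}{361}$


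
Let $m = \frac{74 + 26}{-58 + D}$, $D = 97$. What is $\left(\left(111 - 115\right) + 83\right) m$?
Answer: $\frac{7900}{39} \approx 202.56$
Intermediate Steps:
$m = \frac{100}{39}$ ($m = \frac{74 + 26}{-58 + 97} = \frac{100}{39} \approx 2.5641$)
$\left(\left(111 - 115\right) + 83\right) m = \left(\left(111 - 115\right) + 83\right) \frac{100}{39} = \left(-4 + 83\right) \frac{100}{39} = 79 \cdot \frac{100}{39} = \frac{7900}{39}$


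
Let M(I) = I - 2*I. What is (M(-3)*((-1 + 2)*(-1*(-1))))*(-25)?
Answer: -75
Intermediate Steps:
M(I) = -I
(M(-3)*((-1 + 2)*(-1*(-1))))*(-25) = ((-1*(-3))*((-1 + 2)*(-1*(-1))))*(-25) = (3*(1*1))*(-25) = (3*1)*(-25) = 3*(-25) = -75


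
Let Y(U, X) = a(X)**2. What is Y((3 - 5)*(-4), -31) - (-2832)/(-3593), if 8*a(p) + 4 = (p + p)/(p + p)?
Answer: -148911/229952 ≈ -0.64757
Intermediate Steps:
a(p) = -3/8 (a(p) = -1/2 + ((p + p)/(p + p))/8 = -1/2 + ((2*p)/((2*p)))/8 = -1/2 + ((2*p)*(1/(2*p)))/8 = -1/2 + (1/8)*1 = -1/2 + 1/8 = -3/8)
Y(U, X) = 9/64 (Y(U, X) = (-3/8)**2 = 9/64)
Y((3 - 5)*(-4), -31) - (-2832)/(-3593) = 9/64 - (-2832)/(-3593) = 9/64 - (-2832)*(-1)/3593 = 9/64 - 1*2832/3593 = 9/64 - 2832/3593 = -148911/229952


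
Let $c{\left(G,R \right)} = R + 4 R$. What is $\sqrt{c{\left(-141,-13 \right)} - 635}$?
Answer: $10 i \sqrt{7} \approx 26.458 i$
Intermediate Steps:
$c{\left(G,R \right)} = 5 R$
$\sqrt{c{\left(-141,-13 \right)} - 635} = \sqrt{5 \left(-13\right) - 635} = \sqrt{-65 - 635} = \sqrt{-700} = 10 i \sqrt{7}$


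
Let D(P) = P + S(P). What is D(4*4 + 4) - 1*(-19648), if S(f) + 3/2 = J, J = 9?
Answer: 39351/2 ≈ 19676.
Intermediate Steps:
S(f) = 15/2 (S(f) = -3/2 + 9 = 15/2)
D(P) = 15/2 + P (D(P) = P + 15/2 = 15/2 + P)
D(4*4 + 4) - 1*(-19648) = (15/2 + (4*4 + 4)) - 1*(-19648) = (15/2 + (16 + 4)) + 19648 = (15/2 + 20) + 19648 = 55/2 + 19648 = 39351/2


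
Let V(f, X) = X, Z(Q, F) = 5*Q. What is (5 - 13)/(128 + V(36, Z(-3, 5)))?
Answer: -8/113 ≈ -0.070796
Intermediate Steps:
(5 - 13)/(128 + V(36, Z(-3, 5))) = (5 - 13)/(128 + 5*(-3)) = -8/(128 - 15) = -8/113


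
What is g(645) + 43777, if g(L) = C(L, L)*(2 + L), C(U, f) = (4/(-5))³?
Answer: 5430717/125 ≈ 43446.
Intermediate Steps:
C(U, f) = -64/125 (C(U, f) = (4*(-⅕))³ = (-⅘)³ = -64/125)
g(L) = -128/125 - 64*L/125 (g(L) = -64*(2 + L)/125 = -128/125 - 64*L/125)
g(645) + 43777 = (-128/125 - 64/125*645) + 43777 = (-128/125 - 8256/25) + 43777 = -41408/125 + 43777 = 5430717/125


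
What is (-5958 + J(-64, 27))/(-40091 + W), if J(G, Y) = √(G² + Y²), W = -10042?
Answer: 1986/16711 - 5*√193/50133 ≈ 0.11746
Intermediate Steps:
(-5958 + J(-64, 27))/(-40091 + W) = (-5958 + √((-64)² + 27²))/(-40091 - 10042) = (-5958 + √(4096 + 729))/(-50133) = (-5958 + √4825)*(-1/50133) = (-5958 + 5*√193)*(-1/50133) = 1986/16711 - 5*√193/50133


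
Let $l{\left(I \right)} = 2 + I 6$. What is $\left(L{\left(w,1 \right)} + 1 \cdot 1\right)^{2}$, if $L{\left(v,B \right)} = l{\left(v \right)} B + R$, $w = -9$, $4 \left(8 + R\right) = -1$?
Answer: $\frac{56169}{16} \approx 3510.6$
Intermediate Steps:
$R = - \frac{33}{4}$ ($R = -8 + \frac{1}{4} \left(-1\right) = -8 - \frac{1}{4} = - \frac{33}{4} \approx -8.25$)
$l{\left(I \right)} = 2 + 6 I$
$L{\left(v,B \right)} = - \frac{33}{4} + B \left(2 + 6 v\right)$ ($L{\left(v,B \right)} = \left(2 + 6 v\right) B - \frac{33}{4} = B \left(2 + 6 v\right) - \frac{33}{4} = - \frac{33}{4} + B \left(2 + 6 v\right)$)
$\left(L{\left(w,1 \right)} + 1 \cdot 1\right)^{2} = \left(\left(- \frac{33}{4} + 2 \cdot 1 \left(1 + 3 \left(-9\right)\right)\right) + 1 \cdot 1\right)^{2} = \left(\left(- \frac{33}{4} + 2 \cdot 1 \left(1 - 27\right)\right) + 1\right)^{2} = \left(\left(- \frac{33}{4} + 2 \cdot 1 \left(-26\right)\right) + 1\right)^{2} = \left(\left(- \frac{33}{4} - 52\right) + 1\right)^{2} = \left(- \frac{241}{4} + 1\right)^{2} = \left(- \frac{237}{4}\right)^{2} = \frac{56169}{16}$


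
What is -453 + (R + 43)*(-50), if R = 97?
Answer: -7453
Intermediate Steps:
-453 + (R + 43)*(-50) = -453 + (97 + 43)*(-50) = -453 + 140*(-50) = -453 - 7000 = -7453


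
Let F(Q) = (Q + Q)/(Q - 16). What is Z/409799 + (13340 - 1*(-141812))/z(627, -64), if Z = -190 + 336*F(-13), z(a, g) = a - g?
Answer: 1843855128158/8211962161 ≈ 224.53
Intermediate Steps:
F(Q) = 2*Q/(-16 + Q) (F(Q) = (2*Q)/(-16 + Q) = 2*Q/(-16 + Q))
Z = 3226/29 (Z = -190 + 336*(2*(-13)/(-16 - 13)) = -190 + 336*(2*(-13)/(-29)) = -190 + 336*(2*(-13)*(-1/29)) = -190 + 336*(26/29) = -190 + 8736/29 = 3226/29 ≈ 111.24)
Z/409799 + (13340 - 1*(-141812))/z(627, -64) = (3226/29)/409799 + (13340 - 1*(-141812))/(627 - 1*(-64)) = (3226/29)*(1/409799) + (13340 + 141812)/(627 + 64) = 3226/11884171 + 155152/691 = 1843855128158/8211962161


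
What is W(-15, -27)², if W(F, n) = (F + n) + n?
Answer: 4761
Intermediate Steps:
W(F, n) = F + 2*n
W(-15, -27)² = (-15 + 2*(-27))² = (-15 - 54)² = (-69)² = 4761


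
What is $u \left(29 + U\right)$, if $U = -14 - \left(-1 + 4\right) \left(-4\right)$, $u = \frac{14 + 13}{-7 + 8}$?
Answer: $729$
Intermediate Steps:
$u = 27$ ($u = \frac{27}{1} = 27 \cdot 1 = 27$)
$U = -2$ ($U = -14 - 3 \left(-4\right) = -14 - -12 = -14 + 12 = -2$)
$u \left(29 + U\right) = 27 \left(29 - 2\right) = 27 \cdot 27 = 729$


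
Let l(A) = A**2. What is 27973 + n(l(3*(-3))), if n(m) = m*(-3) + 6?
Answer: 27736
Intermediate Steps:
n(m) = 6 - 3*m (n(m) = -3*m + 6 = 6 - 3*m)
27973 + n(l(3*(-3))) = 27973 + (6 - 3*(3*(-3))**2) = 27973 + (6 - 3*(-9)**2) = 27973 + (6 - 3*81) = 27973 + (6 - 243) = 27973 - 237 = 27736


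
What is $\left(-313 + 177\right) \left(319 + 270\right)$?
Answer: $-80104$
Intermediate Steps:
$\left(-313 + 177\right) \left(319 + 270\right) = \left(-136\right) 589 = -80104$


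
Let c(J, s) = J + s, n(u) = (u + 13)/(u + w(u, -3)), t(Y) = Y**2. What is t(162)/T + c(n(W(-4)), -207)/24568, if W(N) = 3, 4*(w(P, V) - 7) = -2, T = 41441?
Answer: 145648529/233064184 ≈ 0.62493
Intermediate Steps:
w(P, V) = 13/2 (w(P, V) = 7 + (1/4)*(-2) = 7 - 1/2 = 13/2)
n(u) = (13 + u)/(13/2 + u) (n(u) = (u + 13)/(u + 13/2) = (13 + u)/(13/2 + u))
t(162)/T + c(n(W(-4)), -207)/24568 = 162**2/41441 + (2*(13 + 3)/(13 + 2*3) - 207)/24568 = 26244*(1/41441) + (2*16/(13 + 6) - 207)*(1/24568) = 26244/41441 + (2*16/19 - 207)*(1/24568) = 26244/41441 + (2*(1/19)*16 - 207)*(1/24568) = 26244/41441 + (32/19 - 207)*(1/24568) = 26244/41441 - 3901/19*1/24568 = 26244/41441 - 47/5624 = 145648529/233064184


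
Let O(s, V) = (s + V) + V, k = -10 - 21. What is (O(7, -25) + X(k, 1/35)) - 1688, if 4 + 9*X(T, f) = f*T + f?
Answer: -109087/63 ≈ -1731.5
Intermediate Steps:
k = -31
O(s, V) = s + 2*V (O(s, V) = (V + s) + V = s + 2*V)
X(T, f) = -4/9 + f/9 + T*f/9 (X(T, f) = -4/9 + (f*T + f)/9 = -4/9 + (T*f + f)/9 = -4/9 + (f + T*f)/9 = -4/9 + (f/9 + T*f/9) = -4/9 + f/9 + T*f/9)
(O(7, -25) + X(k, 1/35)) - 1688 = ((7 + 2*(-25)) + (-4/9 + (⅑)/35 + (⅑)*(-31)/35)) - 1688 = ((7 - 50) + (-4/9 + (⅑)*(1/35) + (⅑)*(-31)*(1/35))) - 1688 = (-43 + (-4/9 + 1/315 - 31/315)) - 1688 = (-43 - 34/63) - 1688 = -2743/63 - 1688 = -109087/63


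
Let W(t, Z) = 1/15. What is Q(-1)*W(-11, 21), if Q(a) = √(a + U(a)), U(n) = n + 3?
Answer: 1/15 ≈ 0.066667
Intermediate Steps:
U(n) = 3 + n
Q(a) = √(3 + 2*a) (Q(a) = √(a + (3 + a)) = √(3 + 2*a))
W(t, Z) = 1/15
Q(-1)*W(-11, 21) = √(3 + 2*(-1))*(1/15) = √(3 - 2)*(1/15) = √1*(1/15) = 1*(1/15) = 1/15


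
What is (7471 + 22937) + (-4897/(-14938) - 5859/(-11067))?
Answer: 7722207659/253946 ≈ 30409.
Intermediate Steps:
(7471 + 22937) + (-4897/(-14938) - 5859/(-11067)) = 30408 + (-4897*(-1/14938) - 5859*(-1/11067)) = 30408 + (4897/14938 + 9/17) = 30408 + 217691/253946 = 7722207659/253946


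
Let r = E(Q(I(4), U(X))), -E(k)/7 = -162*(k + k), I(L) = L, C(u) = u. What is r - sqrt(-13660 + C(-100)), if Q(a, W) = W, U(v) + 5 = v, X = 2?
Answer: -6804 - 8*I*sqrt(215) ≈ -6804.0 - 117.3*I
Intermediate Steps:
U(v) = -5 + v
E(k) = 2268*k (E(k) = -(-1134)*(k + k) = -(-1134)*2*k = -(-2268)*k = 2268*k)
r = -6804 (r = 2268*(-5 + 2) = 2268*(-3) = -6804)
r - sqrt(-13660 + C(-100)) = -6804 - sqrt(-13660 - 100) = -6804 - sqrt(-13760) = -6804 - 8*I*sqrt(215)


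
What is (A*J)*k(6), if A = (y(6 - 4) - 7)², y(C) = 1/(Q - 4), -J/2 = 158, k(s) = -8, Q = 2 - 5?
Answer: 6320000/49 ≈ 1.2898e+5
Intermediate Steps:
Q = -3
J = -316 (J = -2*158 = -316)
y(C) = -⅐ (y(C) = 1/(-3 - 4) = 1/(-7) = -⅐)
A = 2500/49 (A = (-⅐ - 7)² = (-50/7)² = 2500/49 ≈ 51.020)
(A*J)*k(6) = ((2500/49)*(-316))*(-8) = -790000/49*(-8) = 6320000/49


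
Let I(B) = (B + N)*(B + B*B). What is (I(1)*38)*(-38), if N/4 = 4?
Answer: -49096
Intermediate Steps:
N = 16 (N = 4*4 = 16)
I(B) = (16 + B)*(B + B**2) (I(B) = (B + 16)*(B + B*B) = (16 + B)*(B + B**2))
(I(1)*38)*(-38) = ((1*(16 + 1**2 + 17*1))*38)*(-38) = ((1*(16 + 1 + 17))*38)*(-38) = ((1*34)*38)*(-38) = (34*38)*(-38) = 1292*(-38) = -49096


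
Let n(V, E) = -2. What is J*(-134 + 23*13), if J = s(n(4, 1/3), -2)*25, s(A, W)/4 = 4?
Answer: 66000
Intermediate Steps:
s(A, W) = 16 (s(A, W) = 4*4 = 16)
J = 400 (J = 16*25 = 400)
J*(-134 + 23*13) = 400*(-134 + 23*13) = 400*(-134 + 299) = 400*165 = 66000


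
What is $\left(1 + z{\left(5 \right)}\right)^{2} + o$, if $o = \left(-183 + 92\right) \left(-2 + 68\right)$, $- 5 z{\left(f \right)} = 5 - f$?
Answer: $-6005$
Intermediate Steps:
$z{\left(f \right)} = -1 + \frac{f}{5}$ ($z{\left(f \right)} = - \frac{5 - f}{5} = -1 + \frac{f}{5}$)
$o = -6006$ ($o = \left(-91\right) 66 = -6006$)
$\left(1 + z{\left(5 \right)}\right)^{2} + o = \left(1 + \left(-1 + \frac{1}{5} \cdot 5\right)\right)^{2} - 6006 = \left(1 + \left(-1 + 1\right)\right)^{2} - 6006 = \left(1 + 0\right)^{2} - 6006 = 1^{2} - 6006 = 1 - 6006 = -6005$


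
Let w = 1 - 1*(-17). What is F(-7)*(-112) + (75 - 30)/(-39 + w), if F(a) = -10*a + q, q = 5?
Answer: -58815/7 ≈ -8402.1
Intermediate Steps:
w = 18 (w = 1 + 17 = 18)
F(a) = 5 - 10*a (F(a) = -10*a + 5 = 5 - 10*a)
F(-7)*(-112) + (75 - 30)/(-39 + w) = (5 - 10*(-7))*(-112) + (75 - 30)/(-39 + 18) = (5 + 70)*(-112) + 45/(-21) = 75*(-112) + 45*(-1/21) = -8400 - 15/7 = -58815/7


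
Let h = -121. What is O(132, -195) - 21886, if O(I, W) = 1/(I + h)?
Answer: -240745/11 ≈ -21886.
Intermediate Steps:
O(I, W) = 1/(-121 + I) (O(I, W) = 1/(I - 121) = 1/(-121 + I))
O(132, -195) - 21886 = 1/(-121 + 132) - 21886 = 1/11 - 21886 = -240745/11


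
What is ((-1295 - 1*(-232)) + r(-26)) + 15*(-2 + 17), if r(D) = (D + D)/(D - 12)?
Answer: -15896/19 ≈ -836.63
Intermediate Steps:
r(D) = 2*D/(-12 + D) (r(D) = (2*D)/(-12 + D) = 2*D/(-12 + D))
((-1295 - 1*(-232)) + r(-26)) + 15*(-2 + 17) = ((-1295 - 1*(-232)) + 2*(-26)/(-12 - 26)) + 15*(-2 + 17) = ((-1295 + 232) + 2*(-26)/(-38)) + 15*15 = (-1063 + 2*(-26)*(-1/38)) + 225 = (-1063 + 26/19) + 225 = -20171/19 + 225 = -15896/19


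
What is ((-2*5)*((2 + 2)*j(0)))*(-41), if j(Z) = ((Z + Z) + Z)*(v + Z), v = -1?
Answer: 0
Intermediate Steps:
j(Z) = 3*Z*(-1 + Z) (j(Z) = ((Z + Z) + Z)*(-1 + Z) = (2*Z + Z)*(-1 + Z) = (3*Z)*(-1 + Z) = 3*Z*(-1 + Z))
((-2*5)*((2 + 2)*j(0)))*(-41) = ((-2*5)*((2 + 2)*(3*0*(-1 + 0))))*(-41) = -40*3*0*(-1)*(-41) = -40*0*(-41) = -10*0*(-41) = 0*(-41) = 0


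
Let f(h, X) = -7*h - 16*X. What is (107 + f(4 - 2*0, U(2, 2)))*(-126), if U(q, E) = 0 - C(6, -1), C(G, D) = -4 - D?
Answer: -3906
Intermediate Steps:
U(q, E) = 3 (U(q, E) = 0 - (-4 - 1*(-1)) = 0 - (-4 + 1) = 0 - 1*(-3) = 0 + 3 = 3)
f(h, X) = -16*X - 7*h
(107 + f(4 - 2*0, U(2, 2)))*(-126) = (107 + (-16*3 - 7*(4 - 2*0)))*(-126) = (107 + (-48 - 7*(4 + 0)))*(-126) = (107 + (-48 - 7*4))*(-126) = (107 + (-48 - 28))*(-126) = (107 - 76)*(-126) = 31*(-126) = -3906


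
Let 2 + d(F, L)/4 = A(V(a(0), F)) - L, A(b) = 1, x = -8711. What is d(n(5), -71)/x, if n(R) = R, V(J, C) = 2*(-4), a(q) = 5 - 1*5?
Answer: -280/8711 ≈ -0.032143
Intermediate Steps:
a(q) = 0 (a(q) = 5 - 5 = 0)
V(J, C) = -8
d(F, L) = -4 - 4*L (d(F, L) = -8 + 4*(1 - L) = -8 + (4 - 4*L) = -4 - 4*L)
d(n(5), -71)/x = (-4 - 4*(-71))/(-8711) = (-4 + 284)*(-1/8711) = 280*(-1/8711) = -280/8711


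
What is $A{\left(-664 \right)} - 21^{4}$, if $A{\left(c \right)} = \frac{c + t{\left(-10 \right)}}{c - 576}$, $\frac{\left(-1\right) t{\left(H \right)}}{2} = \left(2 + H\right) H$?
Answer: $- \frac{30144452}{155} \approx -1.9448 \cdot 10^{5}$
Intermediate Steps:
$t{\left(H \right)} = - 2 H \left(2 + H\right)$ ($t{\left(H \right)} = - 2 \left(2 + H\right) H = - 2 H \left(2 + H\right)$)
$A{\left(c \right)} = \frac{-160 + c}{-576 + c}$ ($A{\left(c \right)} = \frac{c - - 20 \left(2 - 10\right)}{c - 576} = \frac{c - \left(-20\right) \left(-8\right)}{-576 + c} = \frac{c - 160}{-576 + c} = \frac{-160 + c}{-576 + c}$)
$A{\left(-664 \right)} - 21^{4} = \frac{-160 - 664}{-576 - 664} - 21^{4} = \frac{1}{-1240} \left(-824\right) - 194481 = \left(- \frac{1}{1240}\right) \left(-824\right) - 194481 = \frac{103}{155} - 194481 = - \frac{30144452}{155}$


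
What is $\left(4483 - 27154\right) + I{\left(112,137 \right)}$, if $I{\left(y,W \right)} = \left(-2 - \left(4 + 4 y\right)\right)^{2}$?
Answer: $183445$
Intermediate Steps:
$I{\left(y,W \right)} = \left(-6 - 4 y\right)^{2}$ ($I{\left(y,W \right)} = \left(-2 - \left(4 + 4 y\right)\right)^{2} = \left(-6 - 4 y\right)^{2}$)
$\left(4483 - 27154\right) + I{\left(112,137 \right)} = \left(4483 - 27154\right) + 4 \left(3 + 2 \cdot 112\right)^{2} = -22671 + 4 \left(3 + 224\right)^{2} = -22671 + 4 \cdot 227^{2} = -22671 + 4 \cdot 51529 = -22671 + 206116 = 183445$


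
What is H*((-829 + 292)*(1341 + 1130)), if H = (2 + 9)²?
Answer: -160558167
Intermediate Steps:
H = 121 (H = 11² = 121)
H*((-829 + 292)*(1341 + 1130)) = 121*((-829 + 292)*(1341 + 1130)) = 121*(-537*2471) = 121*(-1326927) = -160558167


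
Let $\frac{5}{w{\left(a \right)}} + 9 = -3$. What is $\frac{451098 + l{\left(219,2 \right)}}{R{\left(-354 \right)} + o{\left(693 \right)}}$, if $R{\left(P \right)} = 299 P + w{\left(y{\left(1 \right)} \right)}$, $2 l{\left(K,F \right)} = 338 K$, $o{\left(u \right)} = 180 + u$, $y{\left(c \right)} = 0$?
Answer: $- \frac{5857308}{1259681} \approx -4.6498$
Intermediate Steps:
$w{\left(a \right)} = - \frac{5}{12}$ ($w{\left(a \right)} = \frac{5}{-9 - 3} = \frac{5}{-12} = 5 \left(- \frac{1}{12}\right) = - \frac{5}{12}$)
$l{\left(K,F \right)} = 169 K$ ($l{\left(K,F \right)} = \frac{338 K}{2} = 169 K$)
$R{\left(P \right)} = - \frac{5}{12} + 299 P$ ($R{\left(P \right)} = 299 P - \frac{5}{12} = - \frac{5}{12} + 299 P$)
$\frac{451098 + l{\left(219,2 \right)}}{R{\left(-354 \right)} + o{\left(693 \right)}} = \frac{451098 + 169 \cdot 219}{\left(- \frac{5}{12} + 299 \left(-354\right)\right) + \left(180 + 693\right)} = \frac{451098 + 37011}{\left(- \frac{5}{12} - 105846\right) + 873} = \frac{488109}{- \frac{1270157}{12} + 873} = \frac{488109}{- \frac{1259681}{12}} = 488109 \left(- \frac{12}{1259681}\right) = - \frac{5857308}{1259681}$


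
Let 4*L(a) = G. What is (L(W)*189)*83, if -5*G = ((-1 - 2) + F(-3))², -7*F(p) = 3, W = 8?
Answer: -322704/35 ≈ -9220.1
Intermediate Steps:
F(p) = -3/7 (F(p) = -⅐*3 = -3/7)
G = -576/245 (G = -((-1 - 2) - 3/7)²/5 = -(-3 - 3/7)²/5 = -(-24/7)²/5 = -⅕*576/49 = -576/245 ≈ -2.3510)
L(a) = -144/245 (L(a) = (¼)*(-576/245) = -144/245)
(L(W)*189)*83 = -144/245*189*83 = -3888/35*83 = -322704/35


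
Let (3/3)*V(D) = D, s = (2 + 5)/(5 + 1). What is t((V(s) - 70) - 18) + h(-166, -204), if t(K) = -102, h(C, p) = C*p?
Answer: 33762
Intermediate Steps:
s = 7/6 ≈ 1.1667
V(D) = D
t((V(s) - 70) - 18) + h(-166, -204) = -102 - 166*(-204) = -102 + 33864 = 33762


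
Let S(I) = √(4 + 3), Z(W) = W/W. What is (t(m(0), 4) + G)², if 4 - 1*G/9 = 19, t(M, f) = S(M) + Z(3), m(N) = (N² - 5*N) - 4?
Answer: (134 - √7)² ≈ 17254.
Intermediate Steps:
Z(W) = 1
m(N) = -4 + N² - 5*N
S(I) = √7
t(M, f) = 1 + √7 (t(M, f) = √7 + 1 = 1 + √7)
G = -135 (G = 36 - 9*19 = 36 - 171 = -135)
(t(m(0), 4) + G)² = ((1 + √7) - 135)² = (-134 + √7)²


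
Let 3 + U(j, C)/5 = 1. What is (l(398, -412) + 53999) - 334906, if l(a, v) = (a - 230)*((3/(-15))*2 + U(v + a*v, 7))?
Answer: -1413271/5 ≈ -2.8265e+5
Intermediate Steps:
U(j, C) = -10 (U(j, C) = -15 + 5*1 = -15 + 5 = -10)
l(a, v) = 2392 - 52*a/5 (l(a, v) = (a - 230)*((3/(-15))*2 - 10) = (-230 + a)*((3*(-1/15))*2 - 10) = (-230 + a)*(-⅕*2 - 10) = (-230 + a)*(-⅖ - 10) = (-230 + a)*(-52/5) = 2392 - 52*a/5)
(l(398, -412) + 53999) - 334906 = ((2392 - 52/5*398) + 53999) - 334906 = ((2392 - 20696/5) + 53999) - 334906 = (-8736/5 + 53999) - 334906 = 261259/5 - 334906 = -1413271/5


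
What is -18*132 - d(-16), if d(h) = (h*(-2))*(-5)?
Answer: -2216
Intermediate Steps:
d(h) = 10*h (d(h) = -2*h*(-5) = 10*h)
-18*132 - d(-16) = -18*132 - 10*(-16) = -2376 - 1*(-160) = -2376 + 160 = -2216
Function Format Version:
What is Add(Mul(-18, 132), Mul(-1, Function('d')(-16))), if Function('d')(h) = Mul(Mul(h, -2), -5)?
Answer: -2216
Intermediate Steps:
Function('d')(h) = Mul(10, h) (Function('d')(h) = Mul(Mul(-2, h), -5) = Mul(10, h))
Add(Mul(-18, 132), Mul(-1, Function('d')(-16))) = Add(Mul(-18, 132), Mul(-1, Mul(10, -16))) = Add(-2376, Mul(-1, -160)) = Add(-2376, 160) = -2216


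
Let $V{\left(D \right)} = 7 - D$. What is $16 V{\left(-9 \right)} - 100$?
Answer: $156$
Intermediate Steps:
$16 V{\left(-9 \right)} - 100 = 16 \left(7 - -9\right) - 100 = 16 \left(7 + 9\right) - 100 = 16 \cdot 16 - 100 = 256 - 100 = 156$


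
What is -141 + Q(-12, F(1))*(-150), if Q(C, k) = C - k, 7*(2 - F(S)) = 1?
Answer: 13563/7 ≈ 1937.6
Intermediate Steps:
F(S) = 13/7 (F(S) = 2 - ⅐*1 = 2 - ⅐ = 13/7)
-141 + Q(-12, F(1))*(-150) = -141 + (-12 - 1*13/7)*(-150) = -141 + (-12 - 13/7)*(-150) = -141 - 97/7*(-150) = -141 + 14550/7 = 13563/7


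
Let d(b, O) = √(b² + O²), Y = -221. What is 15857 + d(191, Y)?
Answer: 15857 + √85322 ≈ 16149.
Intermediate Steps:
d(b, O) = √(O² + b²)
15857 + d(191, Y) = 15857 + √((-221)² + 191²) = 15857 + √(48841 + 36481) = 15857 + √85322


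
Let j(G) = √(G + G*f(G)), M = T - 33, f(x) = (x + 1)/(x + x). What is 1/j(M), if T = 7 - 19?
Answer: -I*√67/67 ≈ -0.12217*I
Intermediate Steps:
f(x) = (1 + x)/(2*x) (f(x) = (1 + x)/((2*x)) = (1 + x)*(1/(2*x)) = (1 + x)/(2*x))
T = -12
M = -45 (M = -12 - 33 = -45)
j(G) = √(½ + 3*G/2) (j(G) = √(G + G*((1 + G)/(2*G))) = √(G + (½ + G/2)) = √(½ + 3*G/2))
1/j(M) = 1/(√(2 + 6*(-45))/2) = 1/(√(2 - 270)/2) = 1/(√(-268)/2) = 1/((2*I*√67)/2) = 1/(I*√67) = -I*√67/67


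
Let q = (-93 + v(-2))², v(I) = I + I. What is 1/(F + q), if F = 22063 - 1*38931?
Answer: -1/7459 ≈ -0.00013407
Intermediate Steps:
v(I) = 2*I
q = 9409 (q = (-93 + 2*(-2))² = (-93 - 4)² = (-97)² = 9409)
F = -16868 (F = 22063 - 38931 = -16868)
1/(F + q) = 1/(-16868 + 9409) = 1/(-7459) = -1/7459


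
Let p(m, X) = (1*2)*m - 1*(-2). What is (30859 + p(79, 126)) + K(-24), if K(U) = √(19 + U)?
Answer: 31019 + I*√5 ≈ 31019.0 + 2.2361*I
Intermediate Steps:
p(m, X) = 2 + 2*m (p(m, X) = 2*m + 2 = 2 + 2*m)
(30859 + p(79, 126)) + K(-24) = (30859 + (2 + 2*79)) + √(19 - 24) = (30859 + (2 + 158)) + √(-5) = (30859 + 160) + I*√5 = 31019 + I*√5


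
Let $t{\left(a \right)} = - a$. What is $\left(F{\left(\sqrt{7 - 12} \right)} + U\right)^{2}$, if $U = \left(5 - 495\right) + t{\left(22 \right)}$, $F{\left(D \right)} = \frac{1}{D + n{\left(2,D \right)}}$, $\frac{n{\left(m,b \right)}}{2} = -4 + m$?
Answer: $\frac{2098176 \sqrt{5} + 2887681 i}{8 \sqrt{5} + 11 i} \approx 2.6234 \cdot 10^{5} + 109.08 i$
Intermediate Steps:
$n{\left(m,b \right)} = -8 + 2 m$ ($n{\left(m,b \right)} = 2 \left(-4 + m\right) = -8 + 2 m$)
$F{\left(D \right)} = \frac{1}{-4 + D}$ ($F{\left(D \right)} = \frac{1}{D + \left(-8 + 2 \cdot 2\right)} = \frac{1}{D + \left(-8 + 4\right)} = \frac{1}{D - 4} = \frac{1}{-4 + D}$)
$U = -512$ ($U = \left(5 - 495\right) - 22 = -490 - 22 = -512$)
$\left(F{\left(\sqrt{7 - 12} \right)} + U\right)^{2} = \left(\frac{1}{-4 + \sqrt{7 - 12}} - 512\right)^{2} = \left(\frac{1}{-4 + \sqrt{-5}} - 512\right)^{2} = \left(\frac{1}{-4 + i \sqrt{5}} - 512\right)^{2} = \left(-512 + \frac{1}{-4 + i \sqrt{5}}\right)^{2}$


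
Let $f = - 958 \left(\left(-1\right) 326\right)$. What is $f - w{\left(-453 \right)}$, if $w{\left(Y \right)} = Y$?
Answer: $312761$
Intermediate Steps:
$f = 312308$ ($f = \left(-958\right) \left(-326\right) = 312308$)
$f - w{\left(-453 \right)} = 312308 - -453 = 312308 + 453 = 312761$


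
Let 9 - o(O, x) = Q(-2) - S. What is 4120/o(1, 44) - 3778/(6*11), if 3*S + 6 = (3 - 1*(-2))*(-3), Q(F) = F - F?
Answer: 66091/33 ≈ 2002.8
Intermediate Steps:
Q(F) = 0
S = -7 (S = -2 + ((3 - 1*(-2))*(-3))/3 = -2 + ((3 + 2)*(-3))/3 = -2 + (5*(-3))/3 = -2 + (1/3)*(-15) = -2 - 5 = -7)
o(O, x) = 2 (o(O, x) = 9 - (0 - 1*(-7)) = 9 - (0 + 7) = 9 - 1*7 = 9 - 7 = 2)
4120/o(1, 44) - 3778/(6*11) = 4120/2 - 3778/(6*11) = 4120*(1/2) - 3778/66 = 2060 - 3778*1/66 = 2060 - 1889/33 = 66091/33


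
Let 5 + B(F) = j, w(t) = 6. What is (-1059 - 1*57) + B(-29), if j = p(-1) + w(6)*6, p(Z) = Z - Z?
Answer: -1085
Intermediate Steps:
p(Z) = 0
j = 36 (j = 0 + 6*6 = 0 + 36 = 36)
B(F) = 31 (B(F) = -5 + 36 = 31)
(-1059 - 1*57) + B(-29) = (-1059 - 1*57) + 31 = (-1059 - 57) + 31 = -1116 + 31 = -1085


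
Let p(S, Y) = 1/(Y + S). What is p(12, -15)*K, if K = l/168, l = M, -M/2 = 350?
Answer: 25/18 ≈ 1.3889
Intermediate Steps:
M = -700 (M = -2*350 = -700)
l = -700
p(S, Y) = 1/(S + Y)
K = -25/6 (K = -700/168 = -700*1/168 = -25/6 ≈ -4.1667)
p(12, -15)*K = -25/6/(12 - 15) = -25/6/(-3) = -⅓*(-25/6) = 25/18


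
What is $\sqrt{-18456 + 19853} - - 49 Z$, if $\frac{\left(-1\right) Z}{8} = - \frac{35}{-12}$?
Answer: $- \frac{3430}{3} + \sqrt{1397} \approx -1106.0$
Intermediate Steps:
$Z = - \frac{70}{3}$ ($Z = - 8 \left(- \frac{35}{-12}\right) = - 8 \left(\left(-35\right) \left(- \frac{1}{12}\right)\right) = \left(-8\right) \frac{35}{12} = - \frac{70}{3} \approx -23.333$)
$\sqrt{-18456 + 19853} - - 49 Z = \sqrt{-18456 + 19853} - \left(-49\right) \left(- \frac{70}{3}\right) = \sqrt{1397} - \frac{3430}{3} = - \frac{3430}{3} + \sqrt{1397}$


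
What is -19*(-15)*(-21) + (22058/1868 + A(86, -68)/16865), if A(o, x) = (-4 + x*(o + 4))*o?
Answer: -94581081441/15751910 ≈ -6004.4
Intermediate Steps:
A(o, x) = o*(-4 + x*(4 + o)) (A(o, x) = (-4 + x*(4 + o))*o = o*(-4 + x*(4 + o)))
-19*(-15)*(-21) + (22058/1868 + A(86, -68)/16865) = -19*(-15)*(-21) + (22058/1868 + (86*(-4 + 4*(-68) + 86*(-68)))/16865) = 285*(-21) + (22058*(1/1868) + (86*(-4 - 272 - 5848))*(1/16865)) = -5985 + (11029/934 + (86*(-6124))*(1/16865)) = -5985 + (11029/934 - 526664*1/16865) = -5985 + (11029/934 - 526664/16865) = -5985 - 305900091/15751910 = -94581081441/15751910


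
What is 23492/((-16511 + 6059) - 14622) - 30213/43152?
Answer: -42173513/25761744 ≈ -1.6371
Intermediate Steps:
23492/((-16511 + 6059) - 14622) - 30213/43152 = 23492/(-10452 - 14622) - 30213*1/43152 = 23492/(-25074) - 10071/14384 = 23492*(-1/25074) - 10071/14384 = -1678/1791 - 10071/14384 = -42173513/25761744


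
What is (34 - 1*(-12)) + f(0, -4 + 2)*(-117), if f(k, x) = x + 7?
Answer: -539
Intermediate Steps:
f(k, x) = 7 + x
(34 - 1*(-12)) + f(0, -4 + 2)*(-117) = (34 - 1*(-12)) + (7 + (-4 + 2))*(-117) = (34 + 12) + (7 - 2)*(-117) = 46 + 5*(-117) = 46 - 585 = -539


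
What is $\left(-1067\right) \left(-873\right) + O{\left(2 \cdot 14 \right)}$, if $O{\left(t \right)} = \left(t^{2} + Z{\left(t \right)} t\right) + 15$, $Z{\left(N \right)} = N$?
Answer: $933074$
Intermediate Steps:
$O{\left(t \right)} = 15 + 2 t^{2}$ ($O{\left(t \right)} = \left(t^{2} + t t\right) + 15 = \left(t^{2} + t^{2}\right) + 15 = 2 t^{2} + 15 = 15 + 2 t^{2}$)
$\left(-1067\right) \left(-873\right) + O{\left(2 \cdot 14 \right)} = \left(-1067\right) \left(-873\right) + \left(15 + 2 \left(2 \cdot 14\right)^{2}\right) = 931491 + \left(15 + 2 \cdot 28^{2}\right) = 931491 + \left(15 + 2 \cdot 784\right) = 931491 + \left(15 + 1568\right) = 931491 + 1583 = 933074$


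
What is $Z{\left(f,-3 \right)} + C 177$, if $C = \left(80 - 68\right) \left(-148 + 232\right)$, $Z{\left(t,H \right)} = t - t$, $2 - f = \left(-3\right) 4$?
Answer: $178416$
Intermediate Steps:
$f = 14$ ($f = 2 - \left(-3\right) 4 = 2 - -12 = 2 + 12 = 14$)
$Z{\left(t,H \right)} = 0$
$C = 1008$ ($C = 12 \cdot 84 = 1008$)
$Z{\left(f,-3 \right)} + C 177 = 0 + 1008 \cdot 177 = 0 + 178416 = 178416$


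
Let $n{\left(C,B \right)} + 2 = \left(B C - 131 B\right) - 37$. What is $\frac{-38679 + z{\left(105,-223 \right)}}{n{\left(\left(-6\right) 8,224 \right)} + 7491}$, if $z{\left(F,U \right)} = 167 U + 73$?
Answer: $\frac{75847}{32644} \approx 2.3235$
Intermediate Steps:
$n{\left(C,B \right)} = -39 - 131 B + B C$ ($n{\left(C,B \right)} = -2 - \left(37 + 131 B - B C\right) = -39 - 131 B + B C$)
$z{\left(F,U \right)} = 73 + 167 U$
$\frac{-38679 + z{\left(105,-223 \right)}}{n{\left(\left(-6\right) 8,224 \right)} + 7491} = \frac{-38679 + \left(73 + 167 \left(-223\right)\right)}{\left(-39 - 29344 + 224 \left(\left(-6\right) 8\right)\right) + 7491} = \frac{-38679 + \left(73 - 37241\right)}{\left(-39 - 29344 + 224 \left(-48\right)\right) + 7491} = \frac{-38679 - 37168}{\left(-39 - 29344 - 10752\right) + 7491} = - \frac{75847}{-40135 + 7491} = - \frac{75847}{-32644} = \left(-75847\right) \left(- \frac{1}{32644}\right) = \frac{75847}{32644}$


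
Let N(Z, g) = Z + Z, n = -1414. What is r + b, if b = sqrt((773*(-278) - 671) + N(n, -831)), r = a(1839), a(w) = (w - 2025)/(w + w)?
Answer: -31/613 + 7*I*sqrt(4457) ≈ -0.050571 + 467.33*I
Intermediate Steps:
N(Z, g) = 2*Z
a(w) = (-2025 + w)/(2*w) (a(w) = (-2025 + w)/((2*w)) = (-2025 + w)*(1/(2*w)) = (-2025 + w)/(2*w))
r = -31/613 (r = (1/2)*(-2025 + 1839)/1839 = (1/2)*(1/1839)*(-186) = -31/613 ≈ -0.050571)
b = 7*I*sqrt(4457) (b = sqrt((773*(-278) - 671) + 2*(-1414)) = sqrt((-214894 - 671) - 2828) = sqrt(-215565 - 2828) = sqrt(-218393) = 7*I*sqrt(4457) ≈ 467.33*I)
r + b = -31/613 + 7*I*sqrt(4457)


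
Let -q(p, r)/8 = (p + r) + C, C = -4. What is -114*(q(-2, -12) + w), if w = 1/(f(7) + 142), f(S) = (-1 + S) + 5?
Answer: -837254/51 ≈ -16417.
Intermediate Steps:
q(p, r) = 32 - 8*p - 8*r (q(p, r) = -8*((p + r) - 4) = -8*(-4 + p + r) = 32 - 8*p - 8*r)
f(S) = 4 + S
w = 1/153 (w = 1/((4 + 7) + 142) = 1/(11 + 142) = 1/153 ≈ 0.0065359)
-114*(q(-2, -12) + w) = -114*((32 - 8*(-2) - 8*(-12)) + 1/153) = -114*((32 + 16 + 96) + 1/153) = -114*(144 + 1/153) = -114*22033/153 = -837254/51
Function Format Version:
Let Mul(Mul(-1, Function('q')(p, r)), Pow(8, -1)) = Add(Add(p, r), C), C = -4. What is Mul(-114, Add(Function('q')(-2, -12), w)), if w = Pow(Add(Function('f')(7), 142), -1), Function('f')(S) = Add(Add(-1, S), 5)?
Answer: Rational(-837254, 51) ≈ -16417.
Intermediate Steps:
Function('q')(p, r) = Add(32, Mul(-8, p), Mul(-8, r)) (Function('q')(p, r) = Mul(-8, Add(Add(p, r), -4)) = Mul(-8, Add(-4, p, r)) = Add(32, Mul(-8, p), Mul(-8, r)))
Function('f')(S) = Add(4, S)
w = Rational(1, 153) (w = Pow(Add(Add(4, 7), 142), -1) = Pow(Add(11, 142), -1) = Pow(153, -1) = Rational(1, 153) ≈ 0.0065359)
Mul(-114, Add(Function('q')(-2, -12), w)) = Mul(-114, Add(Add(32, Mul(-8, -2), Mul(-8, -12)), Rational(1, 153))) = Mul(-114, Add(Add(32, 16, 96), Rational(1, 153))) = Mul(-114, Add(144, Rational(1, 153))) = Mul(-114, Rational(22033, 153)) = Rational(-837254, 51)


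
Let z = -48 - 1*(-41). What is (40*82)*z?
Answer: -22960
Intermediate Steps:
z = -7 (z = -48 + 41 = -7)
(40*82)*z = (40*82)*(-7) = 3280*(-7) = -22960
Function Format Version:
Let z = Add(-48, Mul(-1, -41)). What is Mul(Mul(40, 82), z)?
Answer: -22960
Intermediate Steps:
z = -7 (z = Add(-48, 41) = -7)
Mul(Mul(40, 82), z) = Mul(Mul(40, 82), -7) = Mul(3280, -7) = -22960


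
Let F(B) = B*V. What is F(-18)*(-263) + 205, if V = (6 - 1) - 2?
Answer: 14407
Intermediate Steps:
V = 3 (V = 5 - 2 = 3)
F(B) = 3*B (F(B) = B*3 = 3*B)
F(-18)*(-263) + 205 = (3*(-18))*(-263) + 205 = -54*(-263) + 205 = 14202 + 205 = 14407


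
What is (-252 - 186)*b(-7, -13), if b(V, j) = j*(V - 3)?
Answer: -56940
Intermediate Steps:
b(V, j) = j*(-3 + V)
(-252 - 186)*b(-7, -13) = (-252 - 186)*(-13*(-3 - 7)) = -(-5694)*(-10) = -438*130 = -56940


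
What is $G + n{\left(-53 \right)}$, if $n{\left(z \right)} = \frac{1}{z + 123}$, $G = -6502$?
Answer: $- \frac{455139}{70} \approx -6502.0$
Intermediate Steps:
$n{\left(z \right)} = \frac{1}{123 + z}$
$G + n{\left(-53 \right)} = -6502 + \frac{1}{123 - 53} = -6502 + \frac{1}{70} = - \frac{455139}{70}$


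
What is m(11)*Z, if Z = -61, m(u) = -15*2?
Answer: 1830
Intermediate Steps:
m(u) = -30
m(11)*Z = -30*(-61) = 1830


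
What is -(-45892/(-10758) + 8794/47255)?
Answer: -102874196/23107695 ≈ -4.4519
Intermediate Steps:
-(-45892/(-10758) + 8794/47255) = -(-45892*(-1/10758) + 8794*(1/47255)) = -(2086/489 + 8794/47255) = -1*102874196/23107695 = -102874196/23107695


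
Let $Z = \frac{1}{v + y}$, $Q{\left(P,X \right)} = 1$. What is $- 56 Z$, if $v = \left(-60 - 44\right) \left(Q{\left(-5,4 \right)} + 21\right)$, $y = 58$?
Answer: $\frac{28}{1115} \approx 0.025112$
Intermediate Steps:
$v = -2288$ ($v = \left(-60 - 44\right) \left(1 + 21\right) = \left(-104\right) 22 = -2288$)
$Z = - \frac{1}{2230}$ ($Z = \frac{1}{-2288 + 58} = \frac{1}{-2230} = - \frac{1}{2230} \approx -0.00044843$)
$- 56 Z = \left(-56\right) \left(- \frac{1}{2230}\right) = \frac{28}{1115}$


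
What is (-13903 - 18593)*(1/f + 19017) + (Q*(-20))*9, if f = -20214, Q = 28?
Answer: -2081979573752/3369 ≈ -6.1798e+8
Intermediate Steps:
(-13903 - 18593)*(1/f + 19017) + (Q*(-20))*9 = (-13903 - 18593)*(1/(-20214) + 19017) + (28*(-20))*9 = -32496*(-1/20214 + 19017) - 560*9 = -32496*384409637/20214 - 5040 = -2081962593992/3369 - 5040 = -2081979573752/3369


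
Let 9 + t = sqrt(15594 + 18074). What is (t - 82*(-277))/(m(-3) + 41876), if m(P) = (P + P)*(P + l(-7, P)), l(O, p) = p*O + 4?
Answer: 22705/41744 + sqrt(8417)/20872 ≈ 0.54831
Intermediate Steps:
l(O, p) = 4 + O*p (l(O, p) = O*p + 4 = 4 + O*p)
m(P) = 2*P*(4 - 6*P) (m(P) = (P + P)*(P + (4 - 7*P)) = (2*P)*(4 - 6*P) = 2*P*(4 - 6*P))
t = -9 + 2*sqrt(8417) (t = -9 + sqrt(15594 + 18074) = -9 + sqrt(33668) = -9 + 2*sqrt(8417) ≈ 174.49)
(t - 82*(-277))/(m(-3) + 41876) = ((-9 + 2*sqrt(8417)) - 82*(-277))/(4*(-3)*(2 - 3*(-3)) + 41876) = ((-9 + 2*sqrt(8417)) + 22714)/(4*(-3)*(2 + 9) + 41876) = (22705 + 2*sqrt(8417))/(4*(-3)*11 + 41876) = (22705 + 2*sqrt(8417))/(-132 + 41876) = (22705 + 2*sqrt(8417))/41744 = (22705 + 2*sqrt(8417))*(1/41744) = 22705/41744 + sqrt(8417)/20872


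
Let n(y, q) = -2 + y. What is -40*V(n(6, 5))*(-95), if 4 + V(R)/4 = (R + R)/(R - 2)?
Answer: 0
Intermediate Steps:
V(R) = -16 + 8*R/(-2 + R) (V(R) = -16 + 4*((R + R)/(R - 2)) = -16 + 4*((2*R)/(-2 + R)) = -16 + 4*(2*R/(-2 + R)) = -16 + 8*R/(-2 + R))
-40*V(n(6, 5))*(-95) = -320*(4 - (-2 + 6))/(-2 + (-2 + 6))*(-95) = -320*(4 - 1*4)/(-2 + 4)*(-95) = -320*(4 - 4)/2*(-95) = -320*0/2*(-95) = -40*0*(-95) = 0*(-95) = 0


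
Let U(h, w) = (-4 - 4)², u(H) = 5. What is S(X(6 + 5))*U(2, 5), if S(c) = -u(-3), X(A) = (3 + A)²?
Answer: -320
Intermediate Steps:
U(h, w) = 64 (U(h, w) = (-8)² = 64)
S(c) = -5 (S(c) = -1*5 = -5)
S(X(6 + 5))*U(2, 5) = -5*64 = -320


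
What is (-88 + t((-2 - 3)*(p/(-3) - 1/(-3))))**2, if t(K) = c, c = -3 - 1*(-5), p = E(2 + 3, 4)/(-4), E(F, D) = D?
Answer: 7396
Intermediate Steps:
p = -1 (p = 4/(-4) = 4*(-1/4) = -1)
c = 2 (c = -3 + 5 = 2)
t(K) = 2
(-88 + t((-2 - 3)*(p/(-3) - 1/(-3))))**2 = (-88 + 2)**2 = (-86)**2 = 7396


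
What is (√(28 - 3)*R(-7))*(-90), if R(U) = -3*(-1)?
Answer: -1350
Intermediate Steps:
R(U) = 3
(√(28 - 3)*R(-7))*(-90) = (√(28 - 3)*3)*(-90) = (√25*3)*(-90) = (5*3)*(-90) = 15*(-90) = -1350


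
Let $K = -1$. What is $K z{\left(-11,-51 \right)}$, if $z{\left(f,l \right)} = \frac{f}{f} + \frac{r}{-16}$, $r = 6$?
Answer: $- \frac{5}{8} \approx -0.625$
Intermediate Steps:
$z{\left(f,l \right)} = \frac{5}{8}$ ($z{\left(f,l \right)} = \frac{f}{f} + \frac{6}{-16} = 1 + 6 \left(- \frac{1}{16}\right) = 1 - \frac{3}{8} = \frac{5}{8}$)
$K z{\left(-11,-51 \right)} = \left(-1\right) \frac{5}{8} = - \frac{5}{8}$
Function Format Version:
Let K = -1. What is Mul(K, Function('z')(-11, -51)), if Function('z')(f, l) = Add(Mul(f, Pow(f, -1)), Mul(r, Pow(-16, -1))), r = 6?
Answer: Rational(-5, 8) ≈ -0.62500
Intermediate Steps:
Function('z')(f, l) = Rational(5, 8) (Function('z')(f, l) = Add(Mul(f, Pow(f, -1)), Mul(6, Pow(-16, -1))) = Add(1, Mul(6, Rational(-1, 16))) = Add(1, Rational(-3, 8)) = Rational(5, 8))
Mul(K, Function('z')(-11, -51)) = Mul(-1, Rational(5, 8)) = Rational(-5, 8)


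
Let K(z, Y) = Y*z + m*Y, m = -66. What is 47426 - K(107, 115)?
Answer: 42711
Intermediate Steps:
K(z, Y) = -66*Y + Y*z (K(z, Y) = Y*z - 66*Y = -66*Y + Y*z)
47426 - K(107, 115) = 47426 - 115*(-66 + 107) = 47426 - 115*41 = 47426 - 1*4715 = 47426 - 4715 = 42711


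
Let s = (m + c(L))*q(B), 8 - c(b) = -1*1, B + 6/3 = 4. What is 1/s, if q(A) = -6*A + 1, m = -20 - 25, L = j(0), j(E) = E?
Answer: 1/396 ≈ 0.0025253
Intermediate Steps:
B = 2 (B = -2 + 4 = 2)
L = 0
m = -45
c(b) = 9 (c(b) = 8 - (-1) = 8 - 1*(-1) = 8 + 1 = 9)
q(A) = 1 - 6*A
s = 396 (s = (-45 + 9)*(1 - 6*2) = -36*(1 - 12) = -36*(-11) = 396)
1/s = 1/396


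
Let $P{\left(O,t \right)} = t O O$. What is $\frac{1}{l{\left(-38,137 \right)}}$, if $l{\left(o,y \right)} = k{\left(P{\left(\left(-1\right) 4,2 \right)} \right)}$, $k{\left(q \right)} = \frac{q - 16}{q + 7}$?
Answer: $\frac{39}{16} \approx 2.4375$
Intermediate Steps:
$P{\left(O,t \right)} = t O^{2}$ ($P{\left(O,t \right)} = O t O = t O^{2}$)
$k{\left(q \right)} = \frac{-16 + q}{7 + q}$
$l{\left(o,y \right)} = \frac{16}{39}$ ($l{\left(o,y \right)} = \frac{-16 + 2 \left(\left(-1\right) 4\right)^{2}}{7 + 2 \left(\left(-1\right) 4\right)^{2}} = \frac{-16 + 2 \left(-4\right)^{2}}{7 + 2 \left(-4\right)^{2}} = \frac{-16 + 2 \cdot 16}{7 + 2 \cdot 16} = \frac{-16 + 32}{7 + 32} = \frac{1}{39} \cdot 16 = \frac{16}{39}$)
$\frac{1}{l{\left(-38,137 \right)}} = \frac{1}{\frac{16}{39}} = \frac{39}{16}$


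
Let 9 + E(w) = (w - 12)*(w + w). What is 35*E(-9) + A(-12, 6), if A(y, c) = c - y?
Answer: 12933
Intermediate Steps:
E(w) = -9 + 2*w*(-12 + w) (E(w) = -9 + (w - 12)*(w + w) = -9 + (-12 + w)*(2*w) = -9 + 2*w*(-12 + w))
35*E(-9) + A(-12, 6) = 35*(-9 - 24*(-9) + 2*(-9)²) + (6 - 1*(-12)) = 35*(-9 + 216 + 2*81) + (6 + 12) = 35*(-9 + 216 + 162) + 18 = 35*369 + 18 = 12915 + 18 = 12933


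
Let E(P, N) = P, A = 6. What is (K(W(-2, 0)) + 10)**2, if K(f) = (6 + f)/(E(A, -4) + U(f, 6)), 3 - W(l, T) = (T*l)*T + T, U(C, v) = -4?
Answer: 841/4 ≈ 210.25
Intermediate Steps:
W(l, T) = 3 - T - l*T**2 (W(l, T) = 3 - ((T*l)*T + T) = 3 - (l*T**2 + T) = 3 - (T + l*T**2) = 3 + (-T - l*T**2) = 3 - T - l*T**2)
K(f) = 3 + f/2 (K(f) = (6 + f)/(6 - 4) = (6 + f)/2 = (6 + f)*(1/2) = 3 + f/2)
(K(W(-2, 0)) + 10)**2 = ((3 + (3 - 1*0 - 1*(-2)*0**2)/2) + 10)**2 = ((3 + (3 + 0 - 1*(-2)*0)/2) + 10)**2 = ((3 + (3 + 0 + 0)/2) + 10)**2 = ((3 + (1/2)*3) + 10)**2 = ((3 + 3/2) + 10)**2 = (9/2 + 10)**2 = (29/2)**2 = 841/4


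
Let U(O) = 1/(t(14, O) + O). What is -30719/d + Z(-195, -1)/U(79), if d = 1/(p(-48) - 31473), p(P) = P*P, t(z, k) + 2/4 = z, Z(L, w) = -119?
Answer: 1792063007/2 ≈ 8.9603e+8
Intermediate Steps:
t(z, k) = -1/2 + z
p(P) = P**2
U(O) = 1/(27/2 + O) (U(O) = 1/((-1/2 + 14) + O) = 1/(27/2 + O))
d = -1/29169 (d = 1/((-48)**2 - 31473) = 1/(2304 - 31473) = 1/(-29169) = -1/29169 ≈ -3.4283e-5)
-30719/d + Z(-195, -1)/U(79) = -30719/(-1/29169) - 119/(2/(27 + 2*79)) = -30719*(-29169) - 119/(2/(27 + 158)) = 896042511 - 119/(2/185) = 896042511 - 119/(2*(1/185)) = 896042511 - 119/2/185 = 896042511 - 119*185/2 = 896042511 - 22015/2 = 1792063007/2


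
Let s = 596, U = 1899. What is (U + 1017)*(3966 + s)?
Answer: 13302792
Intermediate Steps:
(U + 1017)*(3966 + s) = (1899 + 1017)*(3966 + 596) = 2916*4562 = 13302792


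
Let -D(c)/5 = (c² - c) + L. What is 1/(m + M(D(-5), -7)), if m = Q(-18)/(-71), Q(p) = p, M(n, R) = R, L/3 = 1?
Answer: -71/479 ≈ -0.14823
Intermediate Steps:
L = 3 (L = 3*1 = 3)
D(c) = -15 - 5*c² + 5*c (D(c) = -5*((c² - c) + 3) = -5*(3 + c² - c) = -15 - 5*c² + 5*c)
m = 18/71 (m = -18/(-71) = -18*(-1/71) = 18/71 ≈ 0.25352)
1/(m + M(D(-5), -7)) = 1/(18/71 - 7) = 1/(-479/71) = -71/479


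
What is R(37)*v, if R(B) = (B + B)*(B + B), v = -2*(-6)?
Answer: 65712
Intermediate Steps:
v = 12
R(B) = 4*B**2 (R(B) = (2*B)*(2*B) = 4*B**2)
R(37)*v = (4*37**2)*12 = (4*1369)*12 = 5476*12 = 65712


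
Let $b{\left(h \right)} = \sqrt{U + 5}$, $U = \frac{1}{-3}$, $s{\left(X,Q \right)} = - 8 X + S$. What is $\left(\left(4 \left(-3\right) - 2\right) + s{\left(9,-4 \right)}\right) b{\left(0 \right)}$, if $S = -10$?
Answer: $- 32 \sqrt{42} \approx -207.38$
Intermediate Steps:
$s{\left(X,Q \right)} = -10 - 8 X$ ($s{\left(X,Q \right)} = - 8 X - 10 = -10 - 8 X$)
$U = - \frac{1}{3} \approx -0.33333$
$b{\left(h \right)} = \frac{\sqrt{42}}{3}$ ($b{\left(h \right)} = \sqrt{- \frac{1}{3} + 5} = \sqrt{\frac{14}{3}} = \frac{\sqrt{42}}{3}$)
$\left(\left(4 \left(-3\right) - 2\right) + s{\left(9,-4 \right)}\right) b{\left(0 \right)} = \left(\left(4 \left(-3\right) - 2\right) - 82\right) \frac{\sqrt{42}}{3} = \left(\left(-12 - 2\right) - 82\right) \frac{\sqrt{42}}{3} = \left(-14 - 82\right) \frac{\sqrt{42}}{3} = - 96 \frac{\sqrt{42}}{3} = - 32 \sqrt{42}$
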